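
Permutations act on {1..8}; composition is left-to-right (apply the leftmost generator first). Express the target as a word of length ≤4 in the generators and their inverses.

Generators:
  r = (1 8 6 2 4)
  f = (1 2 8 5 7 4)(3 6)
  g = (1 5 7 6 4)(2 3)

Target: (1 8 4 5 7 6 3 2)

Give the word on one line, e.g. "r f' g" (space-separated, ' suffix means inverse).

r g

  after r: (1 8 6 2 4)
  after g: (1 8 4 5 7 6 3 2)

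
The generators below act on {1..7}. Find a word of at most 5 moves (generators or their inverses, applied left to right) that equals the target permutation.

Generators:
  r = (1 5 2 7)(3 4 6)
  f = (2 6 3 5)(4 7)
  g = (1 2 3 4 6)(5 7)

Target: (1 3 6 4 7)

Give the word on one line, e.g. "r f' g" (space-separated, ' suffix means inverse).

  after g: (1 2 3 4 6)(5 7)
  after r': (1 5 2 6 7)
  after f': (1 3 6 4 7)

g r' f'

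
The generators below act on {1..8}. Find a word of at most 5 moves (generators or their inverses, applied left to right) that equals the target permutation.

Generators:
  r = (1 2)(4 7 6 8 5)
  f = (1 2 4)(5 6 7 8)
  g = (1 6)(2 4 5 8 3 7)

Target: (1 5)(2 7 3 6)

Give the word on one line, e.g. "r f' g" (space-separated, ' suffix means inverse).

  after r: (1 2)(4 7 6 8 5)
  after g: (1 4 2 6 3 7)
  after g: (1 5 8 3 2)(6 7)
  after r': (1 8 3)(4 5 6)
  after g': (1 5)(2 7 3 6)

r g g r' g'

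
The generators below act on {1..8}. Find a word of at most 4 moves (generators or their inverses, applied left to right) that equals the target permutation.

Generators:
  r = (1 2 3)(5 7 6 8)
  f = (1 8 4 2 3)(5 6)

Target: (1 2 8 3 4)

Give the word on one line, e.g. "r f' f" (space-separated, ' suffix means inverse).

f' f'

  after f': (1 3 2 4 8)(5 6)
  after f': (1 2 8 3 4)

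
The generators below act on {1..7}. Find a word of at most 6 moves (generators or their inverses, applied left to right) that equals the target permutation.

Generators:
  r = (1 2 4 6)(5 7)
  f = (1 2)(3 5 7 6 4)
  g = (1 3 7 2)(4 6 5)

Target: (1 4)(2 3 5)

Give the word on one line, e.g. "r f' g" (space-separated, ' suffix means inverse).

  after r: (1 2 4 6)(5 7)
  after f: (2 3 5 6)
  after r: (1 2 3 7 5)(4 6)
  after r: (1 4)(2 3 5)

r f r r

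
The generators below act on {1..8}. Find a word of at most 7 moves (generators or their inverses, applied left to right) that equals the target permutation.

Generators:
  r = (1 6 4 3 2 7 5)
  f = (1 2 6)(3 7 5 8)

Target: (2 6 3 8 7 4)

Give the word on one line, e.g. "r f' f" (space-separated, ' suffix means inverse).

  after r': (1 5 7 2 3 4 6)
  after f': (1 7)(2 8 5 3 4)
  after f': (1 3 4)(2 5 8 7 6)
  after r: (1 2)(4 6 7)(5 8)
  after f': (2 6 3 8 7 4)

r' f' f' r f'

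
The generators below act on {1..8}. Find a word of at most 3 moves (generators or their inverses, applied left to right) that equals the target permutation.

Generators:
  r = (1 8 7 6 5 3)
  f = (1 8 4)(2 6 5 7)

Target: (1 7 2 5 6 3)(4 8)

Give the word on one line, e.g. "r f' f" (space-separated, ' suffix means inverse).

f r

  after f: (1 8 4)(2 6 5 7)
  after r: (1 7 2 5 6 3)(4 8)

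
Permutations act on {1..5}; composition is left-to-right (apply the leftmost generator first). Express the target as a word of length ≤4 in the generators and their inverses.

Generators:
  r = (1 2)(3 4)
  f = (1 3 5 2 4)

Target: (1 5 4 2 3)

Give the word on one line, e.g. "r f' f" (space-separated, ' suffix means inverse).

r' f' r'

  after r': (1 2)(3 4)
  after f': (1 5 3 2 4)
  after r': (1 5 4 2 3)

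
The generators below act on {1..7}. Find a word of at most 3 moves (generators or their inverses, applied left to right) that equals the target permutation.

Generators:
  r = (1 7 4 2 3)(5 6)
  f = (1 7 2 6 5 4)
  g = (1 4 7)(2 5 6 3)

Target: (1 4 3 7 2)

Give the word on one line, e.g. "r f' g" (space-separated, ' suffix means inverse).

  after r: (1 7 4 2 3)(5 6)
  after r: (1 4 3 7 2)

r r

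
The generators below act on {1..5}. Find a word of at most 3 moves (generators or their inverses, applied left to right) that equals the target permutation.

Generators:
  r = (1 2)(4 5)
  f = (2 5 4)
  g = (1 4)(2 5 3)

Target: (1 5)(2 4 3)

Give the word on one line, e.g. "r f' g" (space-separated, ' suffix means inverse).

  after r': (1 2)(4 5)
  after g: (1 5)(2 4 3)

r' g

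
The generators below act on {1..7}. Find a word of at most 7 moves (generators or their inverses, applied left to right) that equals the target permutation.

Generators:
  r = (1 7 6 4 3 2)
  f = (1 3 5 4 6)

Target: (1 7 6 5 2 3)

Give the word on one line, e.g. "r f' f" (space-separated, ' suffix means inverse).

r' r' f' r f'

  after r': (1 2 3 4 6 7)
  after r': (1 3 6)(2 4 7)
  after f': (2 5 3 4 7)
  after r: (1 7)(2 5)(4 6)
  after f': (1 7 6 5 2 3)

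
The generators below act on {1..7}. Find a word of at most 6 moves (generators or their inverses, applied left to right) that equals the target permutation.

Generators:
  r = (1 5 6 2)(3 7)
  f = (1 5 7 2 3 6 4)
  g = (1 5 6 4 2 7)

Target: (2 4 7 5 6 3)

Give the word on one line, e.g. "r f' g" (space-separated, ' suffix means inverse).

g r' g' f' g'

  after g: (1 5 6 4 2 7)
  after r': (2 3 7)(4 6)
  after g': (1 7 4 5)(2 3)
  after f': (1 5 4)(3 7 6)
  after g': (2 4 7 5 6 3)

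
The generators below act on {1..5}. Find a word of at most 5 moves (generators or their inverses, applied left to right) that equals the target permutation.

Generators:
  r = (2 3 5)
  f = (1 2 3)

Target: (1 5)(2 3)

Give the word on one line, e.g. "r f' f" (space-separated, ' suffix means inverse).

  after r': (2 5 3)
  after r': (2 3 5)
  after f': (1 3 5)
  after r: (1 5)(2 3)

r' r' f' r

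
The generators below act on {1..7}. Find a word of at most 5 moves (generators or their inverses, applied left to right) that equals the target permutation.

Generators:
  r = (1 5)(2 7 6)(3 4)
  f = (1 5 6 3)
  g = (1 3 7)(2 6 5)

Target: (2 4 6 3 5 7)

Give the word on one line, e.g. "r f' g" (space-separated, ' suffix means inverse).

  after g: (1 3 7)(2 6 5)
  after r': (1 4 3 2 7 5 6)
  after g': (1 4)(2 3 5)(6 7)
  after r: (1 3)(2 4 5 7)
  after f: (2 4 6 3 5 7)

g r' g' r f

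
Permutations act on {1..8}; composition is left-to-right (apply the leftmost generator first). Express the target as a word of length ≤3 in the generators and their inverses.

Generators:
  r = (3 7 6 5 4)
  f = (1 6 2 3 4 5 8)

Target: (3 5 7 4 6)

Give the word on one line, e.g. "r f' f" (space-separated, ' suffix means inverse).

r' r'

  after r': (3 4 5 6 7)
  after r': (3 5 7 4 6)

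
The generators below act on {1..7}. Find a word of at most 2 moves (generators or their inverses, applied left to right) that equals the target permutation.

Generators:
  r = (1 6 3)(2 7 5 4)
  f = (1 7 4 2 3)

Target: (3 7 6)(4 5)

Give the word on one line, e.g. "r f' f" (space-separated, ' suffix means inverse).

f' r

  after f': (1 3 2 4 7)
  after r: (3 7 6)(4 5)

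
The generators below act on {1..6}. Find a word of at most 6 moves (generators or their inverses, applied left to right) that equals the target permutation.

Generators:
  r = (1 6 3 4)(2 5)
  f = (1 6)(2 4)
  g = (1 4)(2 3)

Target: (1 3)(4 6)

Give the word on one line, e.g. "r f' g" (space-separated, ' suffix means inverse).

g f f f g'

  after g: (1 4)(2 3)
  after f: (1 2 3 4 6)
  after f: (1 4)(2 3)
  after f: (1 2 3 4 6)
  after g': (1 3)(4 6)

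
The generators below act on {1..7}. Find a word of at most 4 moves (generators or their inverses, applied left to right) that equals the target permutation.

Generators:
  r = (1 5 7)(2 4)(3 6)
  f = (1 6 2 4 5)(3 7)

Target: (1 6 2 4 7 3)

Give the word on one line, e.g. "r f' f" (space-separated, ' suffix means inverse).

  after f: (1 6 2 4 5)(3 7)
  after r': (1 3 5 7 6 4)
  after r': (1 6 2 4 7 3)

f r' r'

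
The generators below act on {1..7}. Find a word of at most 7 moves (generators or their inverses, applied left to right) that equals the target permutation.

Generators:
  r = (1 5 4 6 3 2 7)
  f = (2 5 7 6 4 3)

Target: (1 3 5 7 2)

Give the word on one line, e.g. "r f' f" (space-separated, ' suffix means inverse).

r' f' r f' r

  after r': (1 7 2 3 6 4 5)
  after f': (1 5)(2 4)(3 7)
  after r: (1 4 7 2 6 3)
  after f': (1 6 4 5 2 7 3)
  after r: (1 3 5 7 2)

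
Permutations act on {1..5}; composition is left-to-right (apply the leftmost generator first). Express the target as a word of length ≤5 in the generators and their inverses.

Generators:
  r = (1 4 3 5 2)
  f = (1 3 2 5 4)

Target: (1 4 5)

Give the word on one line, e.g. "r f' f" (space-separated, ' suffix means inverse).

r' r' f

  after r': (1 2 5 3 4)
  after r': (1 5 4 2 3)
  after f: (1 4 5)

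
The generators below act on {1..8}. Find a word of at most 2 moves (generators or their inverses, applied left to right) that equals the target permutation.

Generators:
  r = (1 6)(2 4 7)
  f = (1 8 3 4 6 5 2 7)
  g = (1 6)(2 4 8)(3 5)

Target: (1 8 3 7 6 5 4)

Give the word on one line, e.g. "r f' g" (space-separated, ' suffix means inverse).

f r

  after f: (1 8 3 4 6 5 2 7)
  after r: (1 8 3 7 6 5 4)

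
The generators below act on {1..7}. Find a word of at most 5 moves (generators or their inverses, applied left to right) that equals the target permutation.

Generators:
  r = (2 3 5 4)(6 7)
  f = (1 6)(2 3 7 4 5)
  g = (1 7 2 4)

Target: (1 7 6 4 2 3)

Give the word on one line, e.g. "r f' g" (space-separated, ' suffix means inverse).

g' f r' r' g'

  after g': (1 4 2 7)
  after f: (1 5 2 4 3 7 6)
  after r': (1 3 6)(2 5 4)
  after r': (1 2 3 7 6)
  after g': (1 7 6 4 2 3)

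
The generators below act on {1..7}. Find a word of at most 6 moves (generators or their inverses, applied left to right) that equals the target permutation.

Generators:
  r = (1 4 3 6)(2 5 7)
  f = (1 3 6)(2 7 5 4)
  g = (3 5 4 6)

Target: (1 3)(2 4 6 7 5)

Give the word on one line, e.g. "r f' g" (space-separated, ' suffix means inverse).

  after f': (1 6 3)(2 4 5 7)
  after r': (1 3 6 4 2)
  after f': (2 6 5 7)
  after r': (1 6 2 3 4)
  after r': (1 3)(2 4 6 7 5)

f' r' f' r' r'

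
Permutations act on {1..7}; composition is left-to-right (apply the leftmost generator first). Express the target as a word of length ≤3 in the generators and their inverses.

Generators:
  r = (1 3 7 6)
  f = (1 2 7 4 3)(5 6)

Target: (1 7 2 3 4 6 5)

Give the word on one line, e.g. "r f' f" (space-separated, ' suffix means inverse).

  after f': (1 3 4 7 2)(5 6)
  after r: (1 7 2 3 4 6 5)

f' r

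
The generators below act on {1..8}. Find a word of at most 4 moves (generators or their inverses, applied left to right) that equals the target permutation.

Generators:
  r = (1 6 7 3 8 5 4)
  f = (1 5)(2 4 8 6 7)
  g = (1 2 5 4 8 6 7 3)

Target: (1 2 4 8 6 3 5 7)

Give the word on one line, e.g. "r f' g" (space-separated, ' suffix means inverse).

  after f: (1 5)(2 4 8 6 7)
  after g: (1 4 6 3)(2 8 7 5)
  after f': (1 2 4 8 6 3 5 7)

f g f'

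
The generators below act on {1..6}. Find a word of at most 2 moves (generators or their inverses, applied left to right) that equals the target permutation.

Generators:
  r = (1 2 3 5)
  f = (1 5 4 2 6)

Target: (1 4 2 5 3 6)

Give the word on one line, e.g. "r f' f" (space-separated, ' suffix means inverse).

r' f

  after r': (1 5 3 2)
  after f: (1 4 2 5 3 6)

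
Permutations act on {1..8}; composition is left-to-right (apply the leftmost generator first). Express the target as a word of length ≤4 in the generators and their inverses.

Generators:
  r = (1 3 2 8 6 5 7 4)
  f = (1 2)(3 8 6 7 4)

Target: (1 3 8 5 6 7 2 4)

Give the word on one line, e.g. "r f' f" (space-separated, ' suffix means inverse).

  after f: (1 2)(3 8 6 7 4)
  after r: (1 8 5 7)(2 3 6 4)
  after f': (1 3 8 5 6 7 2 4)

f r f'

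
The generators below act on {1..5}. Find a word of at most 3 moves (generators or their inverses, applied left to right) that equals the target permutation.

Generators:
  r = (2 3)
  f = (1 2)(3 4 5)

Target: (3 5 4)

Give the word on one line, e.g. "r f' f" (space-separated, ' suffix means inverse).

f f

  after f: (1 2)(3 4 5)
  after f: (3 5 4)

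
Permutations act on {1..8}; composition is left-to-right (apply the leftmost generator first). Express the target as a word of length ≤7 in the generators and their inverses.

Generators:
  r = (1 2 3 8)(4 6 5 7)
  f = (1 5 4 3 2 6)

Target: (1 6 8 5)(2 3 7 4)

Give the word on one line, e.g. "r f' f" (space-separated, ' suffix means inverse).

r' f r' f' r

  after r': (1 8 3 2)(4 7 5 6)
  after f: (1 8 2 5)(3 6)(4 7)
  after r': (1 3 4 5 8)(2 6)
  after f': (1 4)(3 5 8 6)
  after r: (1 6 8 5)(2 3 7 4)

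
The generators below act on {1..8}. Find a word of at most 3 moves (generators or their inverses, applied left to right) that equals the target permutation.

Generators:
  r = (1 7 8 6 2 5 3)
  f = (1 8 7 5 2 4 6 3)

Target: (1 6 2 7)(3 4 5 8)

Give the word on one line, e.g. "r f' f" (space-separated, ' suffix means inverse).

f' f'

  after f': (1 3 6 4 2 5 7 8)
  after f': (1 6 2 7)(3 4 5 8)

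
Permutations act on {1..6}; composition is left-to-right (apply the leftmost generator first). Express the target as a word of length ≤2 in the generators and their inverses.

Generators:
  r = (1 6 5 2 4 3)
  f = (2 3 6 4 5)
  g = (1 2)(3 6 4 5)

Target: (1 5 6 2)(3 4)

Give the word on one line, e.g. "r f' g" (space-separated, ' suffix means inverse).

g' f'

  after g': (1 2)(3 5 4 6)
  after f': (1 5 6 2)(3 4)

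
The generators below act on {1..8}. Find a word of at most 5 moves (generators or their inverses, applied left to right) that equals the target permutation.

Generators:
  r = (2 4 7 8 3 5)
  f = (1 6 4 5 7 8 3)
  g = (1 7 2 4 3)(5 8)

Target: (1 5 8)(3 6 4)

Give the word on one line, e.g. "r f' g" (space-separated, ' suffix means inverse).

g r' f

  after g: (1 7 2 4 3)(5 8)
  after r': (1 4 8 3)(5 7)
  after f: (1 5 8)(3 6 4)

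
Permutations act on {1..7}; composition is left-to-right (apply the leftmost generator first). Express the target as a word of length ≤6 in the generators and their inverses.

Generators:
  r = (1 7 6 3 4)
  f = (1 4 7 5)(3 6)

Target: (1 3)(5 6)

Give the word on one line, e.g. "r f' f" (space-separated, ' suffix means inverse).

  after r': (1 4 3 6 7)
  after f: (1 7 4 6 5)
  after r: (1 6 5 7)(3 4)
  after r: (1 3)(5 6)

r' f r r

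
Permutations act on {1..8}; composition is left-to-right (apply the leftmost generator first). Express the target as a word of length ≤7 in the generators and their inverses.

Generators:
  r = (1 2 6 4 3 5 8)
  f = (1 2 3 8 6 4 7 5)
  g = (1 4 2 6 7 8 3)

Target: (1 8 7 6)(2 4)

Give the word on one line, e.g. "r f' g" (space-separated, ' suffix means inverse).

  after f': (1 5 7 4 6 8 3 2)
  after g: (1 5 8)(2 4 7)(3 6)
  after g: (1 5 3 7 6)(4 8)
  after f: (2 3 5 8 7 4 6)
  after r': (1 8 7 6)(2 4)

f' g g f r'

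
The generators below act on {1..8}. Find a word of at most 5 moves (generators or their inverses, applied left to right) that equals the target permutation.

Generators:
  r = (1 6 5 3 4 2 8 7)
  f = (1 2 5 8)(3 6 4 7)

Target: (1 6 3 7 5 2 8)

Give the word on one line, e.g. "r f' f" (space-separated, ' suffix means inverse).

  after r': (1 7 8 2 4 3 5 6)
  after r': (1 8 4 5)(2 3 6 7)
  after r': (1 2 5 7 4 6 8 3)
  after f': (3 8 7 6 5 4)
  after r: (1 6 3 7 5 2 8)

r' r' r' f' r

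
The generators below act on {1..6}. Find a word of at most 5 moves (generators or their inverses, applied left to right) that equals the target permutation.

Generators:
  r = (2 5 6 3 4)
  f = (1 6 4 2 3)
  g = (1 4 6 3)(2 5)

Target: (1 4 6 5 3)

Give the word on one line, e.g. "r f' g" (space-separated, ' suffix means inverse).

r' r' g' r' g'

  after r': (2 4 3 6 5)
  after r': (2 3 5 4 6)
  after g': (1 3 2 6 5)
  after r': (1 6 2 5)(3 4)
  after g': (1 4 6 5 3)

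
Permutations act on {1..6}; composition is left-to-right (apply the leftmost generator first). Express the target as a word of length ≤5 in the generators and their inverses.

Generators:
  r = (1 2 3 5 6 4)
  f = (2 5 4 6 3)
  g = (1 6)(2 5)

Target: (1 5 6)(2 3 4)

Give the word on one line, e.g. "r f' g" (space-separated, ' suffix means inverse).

r' f' r' f f

  after r': (1 4 6 5 3 2)
  after f': (1 5 6 2)
  after r': (1 3 2 4 6)
  after f: (1 2 6)(3 5 4)
  after f: (1 5 6)(2 3 4)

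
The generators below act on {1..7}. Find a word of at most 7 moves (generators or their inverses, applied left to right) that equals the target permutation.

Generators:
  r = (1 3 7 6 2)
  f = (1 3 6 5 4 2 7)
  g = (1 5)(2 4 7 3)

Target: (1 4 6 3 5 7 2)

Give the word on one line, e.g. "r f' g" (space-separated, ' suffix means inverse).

g f g f' g

  after g: (1 5)(2 4 7 3)
  after f: (1 4)(3 7 6 5)
  after g: (1 7 6)(2 4 5)
  after f': (1 2 5 4 6 7 3)
  after g: (1 4 6 3 5 7 2)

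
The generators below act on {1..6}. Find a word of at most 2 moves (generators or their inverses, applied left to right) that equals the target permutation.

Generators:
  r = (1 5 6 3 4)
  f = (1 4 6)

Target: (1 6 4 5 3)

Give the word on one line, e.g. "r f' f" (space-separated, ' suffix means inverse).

  after r: (1 5 6 3 4)
  after r: (1 6 4 5 3)

r r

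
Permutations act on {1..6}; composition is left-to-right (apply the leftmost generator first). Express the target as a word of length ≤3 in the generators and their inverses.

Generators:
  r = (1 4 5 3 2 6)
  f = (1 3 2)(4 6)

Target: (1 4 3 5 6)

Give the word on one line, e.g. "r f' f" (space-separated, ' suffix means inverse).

  after r': (1 6 2 3 5 4)
  after f: (1 4 3 5 6)

r' f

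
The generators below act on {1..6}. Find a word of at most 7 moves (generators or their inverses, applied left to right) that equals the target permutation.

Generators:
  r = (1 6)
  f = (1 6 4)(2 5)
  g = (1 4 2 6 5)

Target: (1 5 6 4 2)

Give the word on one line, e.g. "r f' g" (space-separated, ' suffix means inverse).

  after g': (1 5 6 2 4)
  after r': (1 5)(2 4 6)
  after f': (1 2 6 5 4)
  after g: (1 6)(2 5)
  after g: (1 5 6 4 2)

g' r' f' g g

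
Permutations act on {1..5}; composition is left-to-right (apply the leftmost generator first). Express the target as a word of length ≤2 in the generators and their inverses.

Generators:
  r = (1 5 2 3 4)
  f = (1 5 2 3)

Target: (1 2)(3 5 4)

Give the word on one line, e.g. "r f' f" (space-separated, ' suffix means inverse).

  after f': (1 3 2 5)
  after r': (1 2)(3 5 4)

f' r'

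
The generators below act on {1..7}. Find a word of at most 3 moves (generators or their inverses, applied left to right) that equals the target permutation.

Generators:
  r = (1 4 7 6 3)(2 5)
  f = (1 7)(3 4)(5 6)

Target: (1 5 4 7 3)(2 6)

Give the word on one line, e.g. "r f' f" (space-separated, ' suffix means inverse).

f r f

  after f: (1 7)(3 4)(5 6)
  after r: (1 6 2 5 3 7 4)
  after f: (1 5 4 7 3)(2 6)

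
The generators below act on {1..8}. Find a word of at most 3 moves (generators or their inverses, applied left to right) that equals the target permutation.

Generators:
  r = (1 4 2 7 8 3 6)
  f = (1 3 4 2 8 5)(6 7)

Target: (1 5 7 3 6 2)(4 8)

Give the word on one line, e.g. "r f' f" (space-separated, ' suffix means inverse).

  after f': (1 5 8 2 4 3)(6 7)
  after r': (1 5 7 3 6 2)(4 8)

f' r'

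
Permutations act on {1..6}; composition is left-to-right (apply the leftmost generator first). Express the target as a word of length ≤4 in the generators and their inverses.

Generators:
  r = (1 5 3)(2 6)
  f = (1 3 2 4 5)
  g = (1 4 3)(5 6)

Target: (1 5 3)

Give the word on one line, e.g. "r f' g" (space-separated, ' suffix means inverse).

r' r'

  after r': (1 3 5)(2 6)
  after r': (1 5 3)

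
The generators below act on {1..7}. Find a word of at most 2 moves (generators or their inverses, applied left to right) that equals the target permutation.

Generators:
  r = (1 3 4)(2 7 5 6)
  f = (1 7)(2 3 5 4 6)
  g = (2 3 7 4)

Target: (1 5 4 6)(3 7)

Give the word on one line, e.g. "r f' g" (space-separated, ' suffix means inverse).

f' r

  after f': (1 7)(2 6 4 5 3)
  after r: (1 5 4 6)(3 7)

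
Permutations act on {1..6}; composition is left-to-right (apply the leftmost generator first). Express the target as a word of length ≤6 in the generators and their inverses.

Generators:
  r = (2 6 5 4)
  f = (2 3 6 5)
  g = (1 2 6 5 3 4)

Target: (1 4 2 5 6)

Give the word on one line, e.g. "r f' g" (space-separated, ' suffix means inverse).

  after f': (2 5 6 3)
  after r': (2 6 3 4 5)
  after f': (2 3 4 6)
  after g': (1 4 2 5 6)

f' r' f' g'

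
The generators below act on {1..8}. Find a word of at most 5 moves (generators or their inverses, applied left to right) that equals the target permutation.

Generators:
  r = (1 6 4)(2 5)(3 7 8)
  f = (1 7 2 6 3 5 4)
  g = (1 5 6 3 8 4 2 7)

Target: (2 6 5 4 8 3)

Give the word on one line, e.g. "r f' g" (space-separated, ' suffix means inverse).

  after r: (1 6 4)(2 5)(3 7 8)
  after g: (1 3)(2 6)(4 5 7)
  after f: (1 5 2 3 7)
  after g': (2 6 5 4 8 3)

r g f g'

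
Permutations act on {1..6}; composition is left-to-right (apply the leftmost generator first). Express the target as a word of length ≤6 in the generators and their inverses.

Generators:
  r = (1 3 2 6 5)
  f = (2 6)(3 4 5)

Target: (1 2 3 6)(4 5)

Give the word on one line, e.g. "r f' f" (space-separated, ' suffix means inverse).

  after r: (1 3 2 6 5)
  after r: (1 2 5 3 6)
  after f': (1 6)(2 4 3)
  after f': (1 2 3 6)(4 5)

r r f' f'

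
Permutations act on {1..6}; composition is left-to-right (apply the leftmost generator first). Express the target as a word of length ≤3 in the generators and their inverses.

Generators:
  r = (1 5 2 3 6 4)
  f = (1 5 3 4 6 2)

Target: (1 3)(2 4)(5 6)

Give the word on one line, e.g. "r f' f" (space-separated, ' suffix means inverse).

r r r

  after r: (1 5 2 3 6 4)
  after r: (1 2 6)(3 4 5)
  after r: (1 3)(2 4)(5 6)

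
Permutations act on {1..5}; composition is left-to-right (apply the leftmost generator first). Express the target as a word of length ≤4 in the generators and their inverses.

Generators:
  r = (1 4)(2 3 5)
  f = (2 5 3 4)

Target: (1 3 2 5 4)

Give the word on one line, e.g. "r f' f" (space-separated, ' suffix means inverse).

  after r: (1 4)(2 3 5)
  after f: (1 2 4)
  after f: (1 5 3 4)
  after f: (1 3 2 5 4)

r f f f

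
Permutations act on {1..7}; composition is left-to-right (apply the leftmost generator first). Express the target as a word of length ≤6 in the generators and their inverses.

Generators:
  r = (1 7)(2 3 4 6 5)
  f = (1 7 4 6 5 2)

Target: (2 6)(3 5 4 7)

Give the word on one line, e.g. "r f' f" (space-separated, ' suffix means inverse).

  after r': (1 7)(2 5 6 4 3)
  after r': (2 6 3 5 4)
  after f: (1 7 4)(2 5 6 3)
  after r': (2 6)(3 5 4 7)

r' r' f r'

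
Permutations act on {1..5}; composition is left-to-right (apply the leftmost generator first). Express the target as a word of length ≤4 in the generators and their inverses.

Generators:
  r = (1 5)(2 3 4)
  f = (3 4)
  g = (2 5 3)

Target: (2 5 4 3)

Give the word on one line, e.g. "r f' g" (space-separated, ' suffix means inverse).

g f

  after g: (2 5 3)
  after f: (2 5 4 3)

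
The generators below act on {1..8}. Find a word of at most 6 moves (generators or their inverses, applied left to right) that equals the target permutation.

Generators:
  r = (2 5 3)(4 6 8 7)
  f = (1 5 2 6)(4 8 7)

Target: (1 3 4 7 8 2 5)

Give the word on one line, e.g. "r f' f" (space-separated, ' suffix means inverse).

  after r': (2 3 5)(4 7 8 6)
  after f': (1 6 7 4 8 2 3)
  after f': (1 2 3 6 8 5)
  after r': (1 3 4 7 8 2 5)

r' f' f' r'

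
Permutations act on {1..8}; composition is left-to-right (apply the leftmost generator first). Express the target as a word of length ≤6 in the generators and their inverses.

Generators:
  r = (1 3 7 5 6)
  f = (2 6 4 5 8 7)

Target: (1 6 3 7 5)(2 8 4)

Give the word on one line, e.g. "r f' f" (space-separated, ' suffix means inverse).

r' f' f' r r

  after r': (1 6 5 7 3)
  after f': (1 2 7 3)(4 6)(5 8)
  after f': (1 7 3)(2 8 4)
  after r: (1 5 6)(2 8 4)
  after r: (1 6 3 7 5)(2 8 4)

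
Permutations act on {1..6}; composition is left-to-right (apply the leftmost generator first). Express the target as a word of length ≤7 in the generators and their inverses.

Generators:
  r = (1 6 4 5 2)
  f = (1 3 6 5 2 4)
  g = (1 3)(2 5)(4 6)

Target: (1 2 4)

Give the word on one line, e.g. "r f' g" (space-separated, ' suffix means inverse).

  after r': (1 2 5 4 6)
  after f: (1 4 5)(3 6)
  after g': (1 6)(2 5 3 4)
  after f: (1 5 6 3)
  after f: (1 2 4)

r' f g' f f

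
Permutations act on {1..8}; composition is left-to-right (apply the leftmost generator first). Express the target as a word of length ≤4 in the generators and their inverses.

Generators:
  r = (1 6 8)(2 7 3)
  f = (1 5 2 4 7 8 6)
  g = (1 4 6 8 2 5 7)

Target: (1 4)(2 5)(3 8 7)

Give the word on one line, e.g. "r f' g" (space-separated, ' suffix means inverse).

  after r: (1 6 8)(2 7 3)
  after g': (1 4)(2 5)(3 8 7)

r g'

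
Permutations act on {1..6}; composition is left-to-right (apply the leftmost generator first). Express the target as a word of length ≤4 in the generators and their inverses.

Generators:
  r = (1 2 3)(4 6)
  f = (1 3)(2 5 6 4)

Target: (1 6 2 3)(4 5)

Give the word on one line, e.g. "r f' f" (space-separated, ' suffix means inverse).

  after r': (1 3 2)(4 6)
  after r': (1 2 3)
  after f: (1 5 6 4 2)
  after f: (1 6 2 3)(4 5)

r' r' f f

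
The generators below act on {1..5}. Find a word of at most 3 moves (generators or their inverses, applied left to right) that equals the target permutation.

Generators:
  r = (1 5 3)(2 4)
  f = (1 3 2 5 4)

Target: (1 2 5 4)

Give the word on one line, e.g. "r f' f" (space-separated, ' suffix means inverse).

f' r'

  after f': (1 4 5 2 3)
  after r': (1 2 5 4)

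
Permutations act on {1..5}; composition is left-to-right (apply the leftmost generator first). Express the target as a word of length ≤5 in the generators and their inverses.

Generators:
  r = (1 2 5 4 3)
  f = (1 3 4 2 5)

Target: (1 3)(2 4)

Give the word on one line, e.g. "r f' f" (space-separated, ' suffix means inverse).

  after f': (1 5 2 4 3)
  after f': (1 2 3 5 4)
  after r: (1 5 3 4 2)
  after f: (2 3)(4 5)
  after r': (1 3)(2 4)

f' f' r f r'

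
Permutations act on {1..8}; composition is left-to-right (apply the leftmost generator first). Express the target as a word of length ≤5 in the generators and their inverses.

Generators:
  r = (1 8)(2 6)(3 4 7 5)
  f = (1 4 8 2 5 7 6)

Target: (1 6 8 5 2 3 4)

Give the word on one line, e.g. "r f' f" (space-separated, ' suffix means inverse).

f' r f r' f

  after f': (1 6 7 5 2 8 4)
  after r: (1 2)(3 4 8 7)(5 6)
  after f: (1 5)(2 4)(3 8 6 7)
  after r': (1 7 5 8 2 3)(4 6)
  after f: (1 6 8 5 2 3 4)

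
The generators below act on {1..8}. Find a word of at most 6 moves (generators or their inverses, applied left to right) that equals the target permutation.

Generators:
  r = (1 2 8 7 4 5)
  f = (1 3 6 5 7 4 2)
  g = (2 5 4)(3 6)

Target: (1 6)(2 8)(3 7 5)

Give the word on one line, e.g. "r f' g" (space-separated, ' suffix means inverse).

  after f': (1 2 4 7 5 6 3)
  after r': (2 7 4 8)(3 5 6)
  after r': (1 5 6 3 4 2 8)
  after f': (1 6)(2 8)(3 7 5)

f' r' r' f'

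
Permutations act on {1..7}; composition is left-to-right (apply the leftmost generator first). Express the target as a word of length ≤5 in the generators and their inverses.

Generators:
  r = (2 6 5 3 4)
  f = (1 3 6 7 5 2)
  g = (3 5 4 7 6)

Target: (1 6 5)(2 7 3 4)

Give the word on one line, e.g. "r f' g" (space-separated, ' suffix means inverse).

  after r': (2 4 3 5 6)
  after r': (2 3 6 4 5)
  after f: (1 3 7 5)(2 6 4)
  after g': (1 6 5)(2 7 3 4)

r' r' f g'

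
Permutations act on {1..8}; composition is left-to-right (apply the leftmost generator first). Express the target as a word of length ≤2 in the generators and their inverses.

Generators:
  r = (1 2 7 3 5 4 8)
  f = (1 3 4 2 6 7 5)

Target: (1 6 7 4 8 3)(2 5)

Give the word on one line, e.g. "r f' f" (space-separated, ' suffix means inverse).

  after r: (1 2 7 3 5 4 8)
  after f: (1 6 7 4 8 3)(2 5)

r f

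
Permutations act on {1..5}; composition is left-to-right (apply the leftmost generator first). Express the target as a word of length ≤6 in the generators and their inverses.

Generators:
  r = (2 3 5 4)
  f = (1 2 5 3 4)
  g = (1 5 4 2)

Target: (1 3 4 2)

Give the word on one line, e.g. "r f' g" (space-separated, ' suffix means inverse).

  after r: (2 3 5 4)
  after f: (1 2 4 5)
  after g': (1 4)(2 5)
  after f': (1 3 5)
  after g: (1 3 4 2)

r f g' f' g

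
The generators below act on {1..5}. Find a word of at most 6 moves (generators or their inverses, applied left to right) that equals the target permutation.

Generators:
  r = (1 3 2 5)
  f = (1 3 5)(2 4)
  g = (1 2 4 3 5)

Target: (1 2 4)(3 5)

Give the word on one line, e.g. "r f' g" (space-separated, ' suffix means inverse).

  after r: (1 3 2 5)
  after g: (1 5 2)(3 4)
  after g: (4 5)
  after g: (1 2 4)(3 5)

r g g g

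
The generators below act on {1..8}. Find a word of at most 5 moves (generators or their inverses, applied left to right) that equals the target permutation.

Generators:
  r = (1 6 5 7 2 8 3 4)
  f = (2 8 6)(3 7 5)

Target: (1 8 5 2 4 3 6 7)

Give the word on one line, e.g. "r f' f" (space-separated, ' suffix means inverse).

r f r' f' r'

  after r: (1 6 5 7 2 8 3 4)
  after f: (1 2 6 3 4)(7 8)
  after r': (1 7 2)(5 6 8)
  after f': (1 3 5 8 7 6 2)
  after r': (1 8 5 2 4 3 6 7)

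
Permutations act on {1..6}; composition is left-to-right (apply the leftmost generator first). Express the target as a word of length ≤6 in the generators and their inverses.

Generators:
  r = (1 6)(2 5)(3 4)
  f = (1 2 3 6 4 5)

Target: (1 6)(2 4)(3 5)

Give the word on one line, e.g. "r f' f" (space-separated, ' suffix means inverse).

  after r: (1 6)(2 5)(3 4)
  after f: (1 4 6 2)(3 5)
  after f: (1 5 6 3)
  after f: (2 3)(4 5)
  after r: (1 6)(2 4)(3 5)

r f f f r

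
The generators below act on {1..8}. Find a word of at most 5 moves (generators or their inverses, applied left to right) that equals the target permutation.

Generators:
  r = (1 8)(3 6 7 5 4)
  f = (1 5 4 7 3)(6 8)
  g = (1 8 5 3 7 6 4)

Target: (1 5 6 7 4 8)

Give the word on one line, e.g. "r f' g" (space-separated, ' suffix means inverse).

f' f' r

  after f': (1 3 7 4 5)(6 8)
  after f': (1 7 5 3 4)
  after r: (1 5 6 7 4 8)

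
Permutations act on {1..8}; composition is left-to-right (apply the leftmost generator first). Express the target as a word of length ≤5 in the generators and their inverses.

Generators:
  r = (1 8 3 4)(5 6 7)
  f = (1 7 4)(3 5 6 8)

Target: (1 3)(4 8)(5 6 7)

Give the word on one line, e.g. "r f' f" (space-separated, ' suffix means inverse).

  after f': (1 4 7)(3 8 6 5)
  after r: (4 5)(7 8)
  after f': (1 4 3 8)(5 7 6)
  after r': (1 3)(4 8)(5 6 7)

f' r f' r'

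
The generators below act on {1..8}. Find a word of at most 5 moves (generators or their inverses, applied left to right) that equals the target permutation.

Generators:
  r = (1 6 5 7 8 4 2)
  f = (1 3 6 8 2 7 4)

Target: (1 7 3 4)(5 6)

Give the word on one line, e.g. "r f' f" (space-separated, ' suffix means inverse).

  after f: (1 3 6 8 2 7 4)
  after f: (1 6 2 4 3 8 7)
  after f: (1 8 4 6 7 3 2)
  after r': (1 7 3 4)(5 6)

f f f r'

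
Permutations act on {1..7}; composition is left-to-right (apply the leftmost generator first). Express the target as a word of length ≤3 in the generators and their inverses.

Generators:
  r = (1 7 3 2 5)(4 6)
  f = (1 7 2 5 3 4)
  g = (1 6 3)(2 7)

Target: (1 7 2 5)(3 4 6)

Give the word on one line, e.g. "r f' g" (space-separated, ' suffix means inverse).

f g' g'

  after f: (1 7 2 5 3 4)
  after g': (1 2 5 6)(3 4)
  after g': (1 7 2 5)(3 4 6)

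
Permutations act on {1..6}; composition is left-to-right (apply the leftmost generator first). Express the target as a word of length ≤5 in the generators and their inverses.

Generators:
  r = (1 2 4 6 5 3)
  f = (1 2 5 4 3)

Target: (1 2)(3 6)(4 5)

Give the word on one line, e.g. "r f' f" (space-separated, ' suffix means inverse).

  after f: (1 2 5 4 3)
  after r: (1 4)(2 3)(5 6)
  after r: (1 6 3 4 2)
  after r: (1 5 3 6)
  after f': (1 2)(3 6)(4 5)

f r r r f'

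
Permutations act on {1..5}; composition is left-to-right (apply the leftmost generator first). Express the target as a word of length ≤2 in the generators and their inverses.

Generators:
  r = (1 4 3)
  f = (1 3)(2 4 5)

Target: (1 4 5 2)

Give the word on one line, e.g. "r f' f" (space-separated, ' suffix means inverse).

  after f: (1 3)(2 4 5)
  after r': (1 4 5 2)

f r'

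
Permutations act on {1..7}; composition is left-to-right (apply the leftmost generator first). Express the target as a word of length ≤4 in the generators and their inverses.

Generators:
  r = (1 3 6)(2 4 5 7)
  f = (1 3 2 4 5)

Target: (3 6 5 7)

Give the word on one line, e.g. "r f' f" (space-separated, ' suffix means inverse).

  after r: (1 3 6)(2 4 5 7)
  after f': (3 6 5 7)

r f'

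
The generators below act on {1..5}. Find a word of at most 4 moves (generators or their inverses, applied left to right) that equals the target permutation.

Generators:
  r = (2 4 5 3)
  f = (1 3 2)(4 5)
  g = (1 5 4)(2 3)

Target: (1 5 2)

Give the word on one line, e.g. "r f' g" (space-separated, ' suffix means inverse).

r g

  after r: (2 4 5 3)
  after g: (1 5 2)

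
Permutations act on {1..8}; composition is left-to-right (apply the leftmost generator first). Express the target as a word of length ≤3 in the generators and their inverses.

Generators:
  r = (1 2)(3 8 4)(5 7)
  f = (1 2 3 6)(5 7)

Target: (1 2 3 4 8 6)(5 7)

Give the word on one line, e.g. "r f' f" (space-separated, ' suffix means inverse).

  after r: (1 2)(3 8 4)(5 7)
  after r: (3 4 8)
  after f: (1 2 3 4 8 6)(5 7)

r r f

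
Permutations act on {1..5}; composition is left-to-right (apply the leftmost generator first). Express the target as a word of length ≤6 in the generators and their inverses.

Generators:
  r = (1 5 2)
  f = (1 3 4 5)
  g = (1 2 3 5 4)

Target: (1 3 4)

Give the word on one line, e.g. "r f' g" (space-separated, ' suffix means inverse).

  after g: (1 2 3 5 4)
  after r: (2 3)(4 5)
  after r: (1 5 4 2 3)
  after g': (1 3 4)

g r r g'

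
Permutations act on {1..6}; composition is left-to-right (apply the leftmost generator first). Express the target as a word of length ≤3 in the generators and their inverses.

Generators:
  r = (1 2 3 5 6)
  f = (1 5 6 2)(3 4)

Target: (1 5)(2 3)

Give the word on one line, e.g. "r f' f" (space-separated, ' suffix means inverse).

  after f': (1 2 6 5)(3 4)
  after f': (1 6)(2 5)
  after r': (1 5)(2 3)

f' f' r'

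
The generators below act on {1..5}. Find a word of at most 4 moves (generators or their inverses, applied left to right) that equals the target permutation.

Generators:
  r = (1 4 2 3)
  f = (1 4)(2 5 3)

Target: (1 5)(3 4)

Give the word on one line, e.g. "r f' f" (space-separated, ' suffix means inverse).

r f' r' f'

  after r: (1 4 2 3)
  after f': (2 5)(3 4)
  after r': (1 3)(2 5 4)
  after f': (1 5)(3 4)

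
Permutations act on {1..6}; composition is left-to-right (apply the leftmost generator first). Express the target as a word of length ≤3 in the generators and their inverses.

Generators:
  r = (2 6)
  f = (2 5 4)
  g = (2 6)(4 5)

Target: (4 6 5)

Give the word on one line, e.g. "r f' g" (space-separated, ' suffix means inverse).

  after f: (2 5 4)
  after g': (2 4 6)
  after f: (4 6 5)

f g' f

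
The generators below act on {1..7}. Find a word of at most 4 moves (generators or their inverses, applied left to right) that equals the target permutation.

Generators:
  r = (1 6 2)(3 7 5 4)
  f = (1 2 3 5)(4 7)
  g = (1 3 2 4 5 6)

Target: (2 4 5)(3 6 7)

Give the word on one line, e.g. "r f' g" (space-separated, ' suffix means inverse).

g' r f'

  after g': (1 6 5 4 2 3)
  after r: (1 2 7 5 3 6 4)
  after f': (2 4 5)(3 6 7)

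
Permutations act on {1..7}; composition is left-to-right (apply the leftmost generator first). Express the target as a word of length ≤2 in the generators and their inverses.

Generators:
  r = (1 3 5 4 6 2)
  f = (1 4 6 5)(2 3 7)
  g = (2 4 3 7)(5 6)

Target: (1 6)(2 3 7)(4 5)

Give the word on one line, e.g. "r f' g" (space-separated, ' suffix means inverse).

f' f'

  after f': (1 5 6 4)(2 7 3)
  after f': (1 6)(2 3 7)(4 5)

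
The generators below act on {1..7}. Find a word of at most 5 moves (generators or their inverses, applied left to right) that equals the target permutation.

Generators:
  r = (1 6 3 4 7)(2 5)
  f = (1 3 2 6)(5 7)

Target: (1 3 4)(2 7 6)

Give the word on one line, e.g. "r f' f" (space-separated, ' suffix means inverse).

f' r f f r

  after f': (1 6 2 3)(5 7)
  after r: (1 3 6 5)(2 4 7)
  after f: (1 2 4 5 3)(6 7)
  after f: (1 6 5 2 4 7)
  after r: (1 3 4)(2 7 6)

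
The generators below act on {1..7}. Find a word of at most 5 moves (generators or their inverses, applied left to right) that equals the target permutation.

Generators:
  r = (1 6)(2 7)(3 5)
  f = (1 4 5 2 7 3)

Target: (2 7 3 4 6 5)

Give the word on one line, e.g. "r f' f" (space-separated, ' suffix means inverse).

r' f' r'

  after r': (1 6)(2 7)(3 5)
  after f': (1 6 3 4)(5 7)
  after r': (2 7 3 4 6 5)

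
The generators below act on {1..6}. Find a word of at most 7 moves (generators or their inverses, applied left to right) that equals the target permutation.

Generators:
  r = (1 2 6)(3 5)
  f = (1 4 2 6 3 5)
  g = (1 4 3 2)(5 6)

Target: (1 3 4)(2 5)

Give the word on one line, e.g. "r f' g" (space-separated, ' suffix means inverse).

g r' g r' r'

  after g: (1 4 3 2)(5 6)
  after r': (1 4 5 2 6 3)
  after g: (1 3 4 6 2 5)
  after r': (1 5 6)(2 3 4)
  after r': (1 3 4)(2 5)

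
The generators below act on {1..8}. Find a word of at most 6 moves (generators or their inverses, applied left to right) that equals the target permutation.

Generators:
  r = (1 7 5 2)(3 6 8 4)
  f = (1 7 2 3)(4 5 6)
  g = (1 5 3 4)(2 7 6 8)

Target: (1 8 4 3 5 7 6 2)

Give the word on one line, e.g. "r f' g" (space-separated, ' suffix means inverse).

g' g' f' g'

  after g': (1 4 3 5)(2 8 6 7)
  after g': (1 3)(2 6)(4 5)(7 8)
  after f': (1 2 5 6 7 8)
  after g': (1 8 4 3 5 7 6 2)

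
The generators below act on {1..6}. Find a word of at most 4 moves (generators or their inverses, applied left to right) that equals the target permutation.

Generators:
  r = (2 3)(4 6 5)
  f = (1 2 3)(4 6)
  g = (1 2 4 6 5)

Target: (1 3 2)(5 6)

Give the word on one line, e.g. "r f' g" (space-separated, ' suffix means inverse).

f' r r

  after f': (1 3 2)(4 6)
  after r: (1 2)(4 5)
  after r: (1 3 2)(5 6)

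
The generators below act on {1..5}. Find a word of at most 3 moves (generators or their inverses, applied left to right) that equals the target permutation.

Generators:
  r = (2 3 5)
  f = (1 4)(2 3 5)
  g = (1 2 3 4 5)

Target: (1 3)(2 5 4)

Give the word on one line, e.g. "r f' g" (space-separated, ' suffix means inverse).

g f' r'

  after g: (1 2 3 4 5)
  after f': (1 5 4 3)
  after r': (1 3)(2 5 4)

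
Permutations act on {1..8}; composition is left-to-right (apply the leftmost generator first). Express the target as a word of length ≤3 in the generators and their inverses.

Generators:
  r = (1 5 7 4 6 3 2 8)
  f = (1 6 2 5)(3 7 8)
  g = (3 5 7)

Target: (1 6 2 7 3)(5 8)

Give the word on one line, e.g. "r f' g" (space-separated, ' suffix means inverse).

  after g: (3 5 7)
  after f: (1 6 2 5 8 3)
  after g: (1 6 2 7 3)(5 8)

g f g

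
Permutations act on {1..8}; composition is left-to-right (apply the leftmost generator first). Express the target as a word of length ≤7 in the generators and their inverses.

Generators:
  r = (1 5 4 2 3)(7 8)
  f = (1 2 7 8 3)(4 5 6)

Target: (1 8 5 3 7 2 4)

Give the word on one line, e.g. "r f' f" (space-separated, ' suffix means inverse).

f f f r' r'

  after f: (1 2 7 8 3)(4 5 6)
  after f: (1 7 3 2 8)(4 6 5)
  after f: (1 8 2 3 7)
  after r': (1 7 3 8 4 5)
  after r': (1 8 5 3 7 2 4)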